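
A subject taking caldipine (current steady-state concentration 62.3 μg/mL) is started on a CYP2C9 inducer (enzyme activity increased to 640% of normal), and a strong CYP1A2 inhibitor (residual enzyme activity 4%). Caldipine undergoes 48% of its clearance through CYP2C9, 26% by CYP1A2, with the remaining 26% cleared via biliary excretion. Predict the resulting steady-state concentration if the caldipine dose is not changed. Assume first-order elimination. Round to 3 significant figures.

18.6 μg/mL

The CYP2C9 pathway (48% of clearance) rises to 6.4× activity: 0.48 × 6.4 = 3.072.
The CYP1A2 pathway (26% of clearance) is reduced to 0.04× activity: 0.26 × 0.04 = 0.0104.
Non-CYP routes (26%) are unchanged.
Relative clearance = 3.072 + 0.0104 + 0.26 = 3.3424.
New steady-state concentration = 62.3 / 3.3424 = 18.6 μg/mL (concentration scales inversely with clearance).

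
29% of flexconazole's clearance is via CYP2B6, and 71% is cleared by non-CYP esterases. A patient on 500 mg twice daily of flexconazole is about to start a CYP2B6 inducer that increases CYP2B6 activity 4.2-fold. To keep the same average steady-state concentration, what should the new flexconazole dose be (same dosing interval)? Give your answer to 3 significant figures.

The CYP2B6 pathway (29% of clearance) increases to 4.2× activity: 0.29 × 4.2 = 1.218.
Non-CYP routes (71%) are unchanged.
Relative clearance = 1.218 + 0.71 = 1.928.
Exposure is unchanged when dose changes in proportion to clearance. New dose = 500 mg × 1.928 = 964 mg.

964 mg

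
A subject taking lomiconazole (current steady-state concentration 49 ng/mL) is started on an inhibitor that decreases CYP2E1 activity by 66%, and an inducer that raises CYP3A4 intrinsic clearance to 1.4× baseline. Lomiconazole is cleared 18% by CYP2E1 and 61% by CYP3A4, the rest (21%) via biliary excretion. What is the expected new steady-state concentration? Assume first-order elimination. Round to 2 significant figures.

CYP2E1: 0.18 × 0.34 = 0.0612
CYP3A4: 0.61 × 1.4 = 0.854
Other: 0.21 (unchanged)
New clearance relative to baseline: 0.0612 + 0.854 + 0.21 = 1.1252.
New steady-state concentration = 49 / 1.1252 = 44 ng/mL (concentration scales inversely with clearance).

44 ng/mL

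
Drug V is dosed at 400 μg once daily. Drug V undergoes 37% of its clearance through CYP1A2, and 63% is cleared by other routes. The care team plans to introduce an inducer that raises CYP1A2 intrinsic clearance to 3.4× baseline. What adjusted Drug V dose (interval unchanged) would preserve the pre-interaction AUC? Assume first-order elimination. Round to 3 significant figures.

755 μg

CYP1A2: 0.37 × 3.4 = 1.258
Other: 0.63 (unchanged)
CL_new/CL_old = 1.258 + 0.63 = 1.888.
Css,avg = (dose rate)/CL, so holding Css fixed requires dose ∝ CL: 400 × 1.888 = 755 μg.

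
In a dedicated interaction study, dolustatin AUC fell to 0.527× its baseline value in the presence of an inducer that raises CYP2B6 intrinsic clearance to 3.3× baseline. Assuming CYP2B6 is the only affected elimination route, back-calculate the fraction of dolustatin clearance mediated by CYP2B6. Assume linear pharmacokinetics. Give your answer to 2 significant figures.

Call the CYP2B6 fraction fm. After the interaction, CL_new/CL_old = fm × 3.3 + (1 − fm).
AUC ratio = 1 / (new CL fraction), so new CL fraction = 1 / 0.527 = 1.898.
fm × 3.3 + 1 − fm = 1.898  ⇒  fm × (3.3 − 1) = 0.8975  ⇒  fm = 0.39.

0.39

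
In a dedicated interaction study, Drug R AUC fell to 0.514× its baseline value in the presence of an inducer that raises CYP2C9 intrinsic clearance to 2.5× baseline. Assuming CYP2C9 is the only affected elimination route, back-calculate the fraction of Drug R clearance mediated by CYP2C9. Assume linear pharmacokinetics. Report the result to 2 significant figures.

CL'/CL = 1 / 0.514 = 1.946
2.5·fm + (1 − fm) = 1.946
fm = (1.946 − 1) / (2.5 − 1) = 0.63

0.63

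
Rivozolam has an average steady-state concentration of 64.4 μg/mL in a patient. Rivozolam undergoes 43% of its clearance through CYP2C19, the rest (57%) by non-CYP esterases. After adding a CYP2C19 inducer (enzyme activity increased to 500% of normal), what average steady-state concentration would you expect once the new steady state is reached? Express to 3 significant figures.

23.7 μg/mL

The CYP2C19 pathway (43% of clearance) rises to 5× activity: 0.43 × 5 = 2.15.
Non-CYP routes (57%) are unchanged.
CL_new/CL_old = 2.15 + 0.57 = 2.72.
With dosing unchanged, average steady-state concentration scales as 1/CL: 64.4 / 2.72 = 23.7 μg/mL.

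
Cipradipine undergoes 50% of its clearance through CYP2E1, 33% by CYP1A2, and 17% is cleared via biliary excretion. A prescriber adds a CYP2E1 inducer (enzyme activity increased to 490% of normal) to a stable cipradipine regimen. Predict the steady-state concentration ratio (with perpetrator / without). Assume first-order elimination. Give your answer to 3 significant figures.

CYP2E1: 0.5 × 4.9 = 2.45
CYP1A2: 0.33 (unchanged)
Other: 0.17 (unchanged)
CL_new/CL_old = 2.45 + 0.33 + 0.17 = 2.95.
Since steady-state concentration ∝ 1/CL, the ratio is 1 / 2.95 = 0.339.

0.339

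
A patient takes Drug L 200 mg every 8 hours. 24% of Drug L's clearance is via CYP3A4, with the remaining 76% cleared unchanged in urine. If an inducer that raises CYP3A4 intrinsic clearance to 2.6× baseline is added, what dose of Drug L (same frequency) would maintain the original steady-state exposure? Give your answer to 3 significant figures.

The CYP3A4 pathway (24% of clearance) rises to 2.6× activity: 0.24 × 2.6 = 0.624.
The remaining 76% of clearance is unaffected.
CL_new/CL_old = 0.624 + 0.76 = 1.384.
Css,avg = (dose rate)/CL, so holding Css fixed requires dose ∝ CL: 200 × 1.384 = 277 mg.

277 mg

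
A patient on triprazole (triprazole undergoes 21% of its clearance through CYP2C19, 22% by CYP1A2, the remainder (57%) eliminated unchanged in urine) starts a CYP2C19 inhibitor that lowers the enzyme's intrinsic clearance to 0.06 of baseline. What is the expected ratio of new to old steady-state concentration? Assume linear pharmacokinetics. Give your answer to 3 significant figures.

1.25

CYP2C19: 0.21 × 0.06 = 0.0126
CYP1A2: 0.22 (unchanged)
Other: 0.57 (unchanged)
CL_new/CL_old = 0.0126 + 0.22 + 0.57 = 0.8026.
Since steady-state concentration ∝ 1/CL, the ratio is 1 / 0.8026 = 1.25.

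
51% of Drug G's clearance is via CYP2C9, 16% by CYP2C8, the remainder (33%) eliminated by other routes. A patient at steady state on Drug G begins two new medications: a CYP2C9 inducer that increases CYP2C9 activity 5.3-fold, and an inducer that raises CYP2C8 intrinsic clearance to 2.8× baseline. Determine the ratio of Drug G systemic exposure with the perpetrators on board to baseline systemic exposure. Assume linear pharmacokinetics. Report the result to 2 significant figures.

The CYP2C9 pathway (51% of clearance) is boosted to 5.3× activity: 0.51 × 5.3 = 2.703.
The CYP2C8 pathway (16% of clearance) is boosted to 2.8× activity: 0.16 × 2.8 = 0.448.
Non-CYP routes (33%) are unchanged.
New clearance relative to baseline: 2.703 + 0.448 + 0.33 = 3.481.
Systemic exposure ∝ 1/CL: fold-change = 1 / 3.481 = 0.29.

0.29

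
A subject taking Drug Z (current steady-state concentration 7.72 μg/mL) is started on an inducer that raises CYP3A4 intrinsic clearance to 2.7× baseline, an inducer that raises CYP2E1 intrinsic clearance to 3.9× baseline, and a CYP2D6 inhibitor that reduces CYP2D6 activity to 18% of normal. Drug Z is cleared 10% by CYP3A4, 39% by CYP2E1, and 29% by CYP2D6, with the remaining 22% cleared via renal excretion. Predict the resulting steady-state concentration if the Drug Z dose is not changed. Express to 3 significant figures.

The CYP3A4 pathway (10% of clearance) is boosted to 2.7× activity: 0.1 × 2.7 = 0.27.
The CYP2E1 pathway (39% of clearance) is boosted to 3.9× activity: 0.39 × 3.9 = 1.521.
The CYP2D6 pathway (29% of clearance) is reduced to 0.18× activity: 0.29 × 0.18 = 0.0522.
Non-CYP routes (22%) are unchanged.
Relative clearance = 0.27 + 1.521 + 0.0522 + 0.22 = 2.0632.
New steady-state concentration = 7.72 / 2.0632 = 3.74 μg/mL (concentration scales inversely with clearance).

3.74 μg/mL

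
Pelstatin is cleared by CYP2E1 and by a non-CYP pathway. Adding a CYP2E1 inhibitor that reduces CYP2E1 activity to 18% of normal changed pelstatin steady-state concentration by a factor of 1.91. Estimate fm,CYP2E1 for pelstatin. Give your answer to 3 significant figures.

CL'/CL = 1 / 1.91 = 0.5236
0.18·fm + (1 − fm) = 0.5236
fm = (0.5236 − 1) / (0.18 − 1) = 0.581

0.581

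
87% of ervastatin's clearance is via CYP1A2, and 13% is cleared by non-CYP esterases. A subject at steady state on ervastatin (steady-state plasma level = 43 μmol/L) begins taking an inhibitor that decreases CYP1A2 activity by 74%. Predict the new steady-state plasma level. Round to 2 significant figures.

1.2 × 10² μmol/L

The CYP1A2 pathway (87% of clearance) drops to 0.26× activity: 0.87 × 0.26 = 0.2262.
Non-CYP routes (13%) are unchanged.
CL_new/CL_old = 0.2262 + 0.13 = 0.3562.
New steady-state plasma level = baseline ÷ relative clearance = 43 / 0.3562 = 1.2 × 10² μmol/L.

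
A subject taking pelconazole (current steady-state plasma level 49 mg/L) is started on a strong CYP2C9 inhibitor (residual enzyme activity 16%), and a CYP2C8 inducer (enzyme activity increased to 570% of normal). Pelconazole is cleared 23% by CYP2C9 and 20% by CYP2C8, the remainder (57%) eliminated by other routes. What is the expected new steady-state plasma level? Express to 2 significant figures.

The CYP2C9 pathway (23% of clearance) drops to 0.16× activity: 0.23 × 0.16 = 0.0368.
The CYP2C8 pathway (20% of clearance) is boosted to 5.7× activity: 0.2 × 5.7 = 1.14.
The remaining 57% of clearance is unaffected.
Relative clearance = 0.0368 + 1.14 + 0.57 = 1.7468.
Dividing the baseline by the relative clearance: 49 / 1.7468 = 28 mg/L.

28 mg/L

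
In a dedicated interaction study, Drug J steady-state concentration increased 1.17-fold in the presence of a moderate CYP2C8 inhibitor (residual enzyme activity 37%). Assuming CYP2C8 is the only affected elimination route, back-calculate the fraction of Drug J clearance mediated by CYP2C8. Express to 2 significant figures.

0.23

Let x = fm,CYP2C8. Because steady-state concentration ∝ 1/CL, relative clearance fell to 1/1.17 = 0.8547.
Setting x·0.37 + (1 − x) = 0.8547 and solving: x = (0.8547 − 1)/(0.37 − 1) = 0.23.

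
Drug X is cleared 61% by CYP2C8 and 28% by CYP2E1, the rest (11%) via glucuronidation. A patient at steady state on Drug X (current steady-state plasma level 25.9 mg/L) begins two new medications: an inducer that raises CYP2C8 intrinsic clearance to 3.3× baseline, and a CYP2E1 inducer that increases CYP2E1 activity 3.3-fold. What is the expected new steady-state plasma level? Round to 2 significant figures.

8.5 mg/L

The CYP2C8 pathway (61% of clearance) is boosted to 3.3× activity: 0.61 × 3.3 = 2.013.
The CYP2E1 pathway (28% of clearance) rises to 3.3× activity: 0.28 × 3.3 = 0.924.
Non-CYP routes (11%) are unchanged.
CL_new/CL_old = 2.013 + 0.924 + 0.11 = 3.047.
New steady-state plasma level = 25.9 / 3.047 = 8.5 mg/L (concentration scales inversely with clearance).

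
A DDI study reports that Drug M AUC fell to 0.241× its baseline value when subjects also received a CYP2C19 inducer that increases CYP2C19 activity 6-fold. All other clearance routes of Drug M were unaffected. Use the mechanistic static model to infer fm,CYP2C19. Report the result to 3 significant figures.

Write x for the fraction cleared via CYP2C19. The observed AUC change means clearance rose to 1/0.241 = 4.149 of baseline.
Only the CYP2C19 route changed, so 4.149 = x·6 + (1 − x), giving x = 0.630.

0.630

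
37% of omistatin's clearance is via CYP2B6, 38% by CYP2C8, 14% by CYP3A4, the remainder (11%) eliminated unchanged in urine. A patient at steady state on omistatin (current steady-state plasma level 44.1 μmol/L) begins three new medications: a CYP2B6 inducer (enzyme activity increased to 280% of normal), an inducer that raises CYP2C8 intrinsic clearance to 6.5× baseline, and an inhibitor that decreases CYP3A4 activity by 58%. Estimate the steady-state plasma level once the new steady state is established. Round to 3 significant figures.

The CYP2B6 pathway (37% of clearance) is boosted to 2.8× activity: 0.37 × 2.8 = 1.036.
The CYP2C8 pathway (38% of clearance) rises to 6.5× activity: 0.38 × 6.5 = 2.47.
The CYP3A4 pathway (14% of clearance) falls to 0.42× activity: 0.14 × 0.42 = 0.0588.
The remaining 11% of clearance is unaffected.
New clearance relative to baseline: 1.036 + 2.47 + 0.0588 + 0.11 = 3.6748.
Steady-state plasma level ∝ 1/CL: new value = 44.1 / 3.6748 = 12.0 μmol/L.

12.0 μmol/L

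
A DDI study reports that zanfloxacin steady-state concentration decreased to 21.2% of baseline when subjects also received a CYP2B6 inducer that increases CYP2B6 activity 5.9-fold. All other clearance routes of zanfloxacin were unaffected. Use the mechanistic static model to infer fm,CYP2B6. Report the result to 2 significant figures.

0.76

Call the CYP2B6 fraction fm. After the interaction, CL_new/CL_old = fm × 5.9 + (1 − fm).
Steady-state concentration ratio = 1 / (new CL fraction), so new CL fraction = 1 / 0.212 = 4.717.
fm × 5.9 + 1 − fm = 4.717  ⇒  fm × (5.9 − 1) = 3.717  ⇒  fm = 0.76.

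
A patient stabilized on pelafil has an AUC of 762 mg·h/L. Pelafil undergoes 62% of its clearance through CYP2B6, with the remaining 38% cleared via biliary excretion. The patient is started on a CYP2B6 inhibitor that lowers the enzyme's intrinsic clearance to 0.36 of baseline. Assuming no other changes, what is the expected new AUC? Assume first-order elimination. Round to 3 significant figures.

The CYP2B6 pathway (62% of clearance) falls to 0.36× activity: 0.62 × 0.36 = 0.2232.
Non-CYP routes (38%) are unchanged.
CL_new/CL_old = 0.2232 + 0.38 = 0.6032.
New AUC = baseline ÷ relative clearance = 762 / 0.6032 = 1.26 × 10³ mg·h/L.

1.26 × 10³ mg·h/L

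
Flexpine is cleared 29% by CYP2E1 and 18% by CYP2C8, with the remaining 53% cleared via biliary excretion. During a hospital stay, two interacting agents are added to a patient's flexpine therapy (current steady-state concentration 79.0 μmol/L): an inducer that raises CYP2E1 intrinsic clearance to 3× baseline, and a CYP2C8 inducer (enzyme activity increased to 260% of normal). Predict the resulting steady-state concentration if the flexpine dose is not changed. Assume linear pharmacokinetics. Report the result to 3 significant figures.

42.3 μmol/L

The CYP2E1 pathway (29% of clearance) rises to 3× activity: 0.29 × 3 = 0.87.
The CYP2C8 pathway (18% of clearance) rises to 2.6× activity: 0.18 × 2.6 = 0.468.
Non-CYP routes (53%) are unchanged.
Relative clearance = 0.87 + 0.468 + 0.53 = 1.868.
Steady-state concentration ∝ 1/CL: new value = 79.0 / 1.868 = 42.3 μmol/L.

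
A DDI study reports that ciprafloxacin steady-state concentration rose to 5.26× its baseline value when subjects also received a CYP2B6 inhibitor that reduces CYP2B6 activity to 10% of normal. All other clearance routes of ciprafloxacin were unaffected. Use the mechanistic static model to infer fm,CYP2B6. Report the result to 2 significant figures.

0.90

CL'/CL = 1 / 5.26 = 0.1901
0.1·fm + (1 − fm) = 0.1901
fm = (0.1901 − 1) / (0.1 − 1) = 0.90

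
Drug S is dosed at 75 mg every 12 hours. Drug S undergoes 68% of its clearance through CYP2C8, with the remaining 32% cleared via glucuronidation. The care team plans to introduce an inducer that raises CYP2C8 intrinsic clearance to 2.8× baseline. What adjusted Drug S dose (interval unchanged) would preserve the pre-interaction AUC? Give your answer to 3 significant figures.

The CYP2C8 pathway (68% of clearance) increases to 2.8× activity: 0.68 × 2.8 = 1.904.
The remaining 32% of clearance is unaffected.
CL_new/CL_old = 1.904 + 0.32 = 2.224.
Exposure is unchanged when dose changes in proportion to clearance. New dose = 75 mg × 2.224 = 167 mg.

167 mg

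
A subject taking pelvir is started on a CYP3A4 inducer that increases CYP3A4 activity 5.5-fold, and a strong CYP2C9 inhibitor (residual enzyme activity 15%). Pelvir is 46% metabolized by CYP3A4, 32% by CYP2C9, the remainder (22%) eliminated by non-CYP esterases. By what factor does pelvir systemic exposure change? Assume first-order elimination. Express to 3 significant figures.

The CYP3A4 pathway (46% of clearance) rises to 5.5× activity: 0.46 × 5.5 = 2.53.
The CYP2C9 pathway (32% of clearance) drops to 0.15× activity: 0.32 × 0.15 = 0.048.
The remaining 22% of clearance is unaffected.
New clearance relative to baseline: 2.53 + 0.048 + 0.22 = 2.798.
Because systemic exposure varies inversely with clearance, the combined effect is 1 / 2.798 = 0.357.

0.357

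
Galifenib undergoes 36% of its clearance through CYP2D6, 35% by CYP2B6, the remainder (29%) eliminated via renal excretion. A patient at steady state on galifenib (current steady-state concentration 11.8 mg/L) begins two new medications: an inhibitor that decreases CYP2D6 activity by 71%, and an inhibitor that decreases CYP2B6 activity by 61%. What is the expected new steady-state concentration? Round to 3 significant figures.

22.2 mg/L

The CYP2D6 pathway (36% of clearance) is reduced to 0.29× activity: 0.36 × 0.29 = 0.1044.
The CYP2B6 pathway (35% of clearance) drops to 0.39× activity: 0.35 × 0.39 = 0.1365.
The remaining 29% of clearance is unaffected.
Relative clearance = 0.1044 + 0.1365 + 0.29 = 0.5309.
Steady-state concentration ∝ 1/CL: new value = 11.8 / 0.5309 = 22.2 mg/L.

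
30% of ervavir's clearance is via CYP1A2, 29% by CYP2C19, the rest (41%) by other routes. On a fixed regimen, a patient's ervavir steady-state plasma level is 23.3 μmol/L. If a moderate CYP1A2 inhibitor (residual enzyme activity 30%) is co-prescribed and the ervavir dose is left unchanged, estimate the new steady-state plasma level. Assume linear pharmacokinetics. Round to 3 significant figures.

29.5 μmol/L

CYP1A2: 0.3 × 0.3 = 0.09
CYP2C19: 0.29 (unchanged)
Other: 0.41 (unchanged)
New clearance relative to baseline: 0.09 + 0.29 + 0.41 = 0.79.
New steady-state plasma level = baseline ÷ relative clearance = 23.3 / 0.79 = 29.5 μmol/L.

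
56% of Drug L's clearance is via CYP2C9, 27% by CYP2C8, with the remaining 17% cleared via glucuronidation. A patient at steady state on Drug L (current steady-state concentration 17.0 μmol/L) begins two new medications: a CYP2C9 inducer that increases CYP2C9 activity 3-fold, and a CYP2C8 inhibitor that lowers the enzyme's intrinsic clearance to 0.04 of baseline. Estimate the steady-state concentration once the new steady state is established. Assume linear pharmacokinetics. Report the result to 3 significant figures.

The CYP2C9 pathway (56% of clearance) is boosted to 3× activity: 0.56 × 3 = 1.68.
The CYP2C8 pathway (27% of clearance) drops to 0.04× activity: 0.27 × 0.04 = 0.0108.
Non-CYP routes (17%) are unchanged.
New clearance relative to baseline: 1.68 + 0.0108 + 0.17 = 1.8608.
Dividing the baseline by the relative clearance: 17.0 / 1.8608 = 9.14 μmol/L.

9.14 μmol/L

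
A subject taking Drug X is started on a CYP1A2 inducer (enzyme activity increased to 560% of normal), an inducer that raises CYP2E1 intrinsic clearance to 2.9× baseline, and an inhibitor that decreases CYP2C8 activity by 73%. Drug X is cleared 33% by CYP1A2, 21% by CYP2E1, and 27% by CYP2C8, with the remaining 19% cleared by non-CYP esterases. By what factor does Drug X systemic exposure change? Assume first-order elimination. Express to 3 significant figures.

The CYP1A2 pathway (33% of clearance) is boosted to 5.6× activity: 0.33 × 5.6 = 1.848.
The CYP2E1 pathway (21% of clearance) rises to 2.9× activity: 0.21 × 2.9 = 0.609.
The CYP2C8 pathway (27% of clearance) drops to 0.27× activity: 0.27 × 0.27 = 0.0729.
The remaining 19% of clearance is unaffected.
CL_new/CL_old = 1.848 + 0.609 + 0.0729 + 0.19 = 2.7199.
Because systemic exposure varies inversely with clearance, the combined effect is 1 / 2.7199 = 0.368.

0.368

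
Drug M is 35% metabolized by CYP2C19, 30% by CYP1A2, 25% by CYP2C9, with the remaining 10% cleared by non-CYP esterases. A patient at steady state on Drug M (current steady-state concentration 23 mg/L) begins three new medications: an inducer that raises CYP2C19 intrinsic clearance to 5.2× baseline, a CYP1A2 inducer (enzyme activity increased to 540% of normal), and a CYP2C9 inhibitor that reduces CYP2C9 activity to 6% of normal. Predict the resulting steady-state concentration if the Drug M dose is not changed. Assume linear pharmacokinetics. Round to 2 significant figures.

CYP2C19: 0.35 × 5.2 = 1.82
CYP1A2: 0.3 × 5.4 = 1.62
CYP2C9: 0.25 × 0.06 = 0.015
Other: 0.1 (unchanged)
Relative clearance = 1.82 + 1.62 + 0.015 + 0.1 = 3.555.
Dividing the baseline by the relative clearance: 23 / 3.555 = 6.5 mg/L.

6.5 mg/L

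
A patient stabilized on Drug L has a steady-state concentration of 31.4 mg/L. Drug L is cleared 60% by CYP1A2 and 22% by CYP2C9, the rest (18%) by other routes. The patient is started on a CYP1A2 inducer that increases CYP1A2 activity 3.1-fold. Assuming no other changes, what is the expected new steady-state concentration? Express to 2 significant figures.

The CYP1A2 pathway (60% of clearance) rises to 3.1× activity: 0.6 × 3.1 = 1.86.
CYP2C9 (22%) and the residual 18% are unaffected.
CL_new/CL_old = 1.86 + 0.22 + 0.18 = 2.26.
With dosing unchanged, steady-state concentration scales as 1/CL: 31.4 / 2.26 = 14 mg/L.

14 mg/L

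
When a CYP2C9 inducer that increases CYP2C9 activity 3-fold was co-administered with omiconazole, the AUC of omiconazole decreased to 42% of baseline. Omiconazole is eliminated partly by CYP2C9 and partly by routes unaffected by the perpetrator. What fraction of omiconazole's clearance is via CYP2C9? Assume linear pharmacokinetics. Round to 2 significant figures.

Let fm be the CYP2C9 fraction. New clearance relative to baseline = fm × 3 + (1 − fm).
AUC ratio = 1 / (new CL fraction), so new CL fraction = 1 / 0.420 = 2.381.
fm × 3 + 1 − fm = 2.381  ⇒  fm × (3 − 1) = 1.381  ⇒  fm = 0.69.

0.69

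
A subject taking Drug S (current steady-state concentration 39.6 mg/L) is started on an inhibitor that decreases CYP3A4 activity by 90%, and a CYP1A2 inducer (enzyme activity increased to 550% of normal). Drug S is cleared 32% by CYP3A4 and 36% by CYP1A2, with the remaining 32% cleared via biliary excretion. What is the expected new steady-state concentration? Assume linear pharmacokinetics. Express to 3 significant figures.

The CYP3A4 pathway (32% of clearance) falls to 0.1× activity: 0.32 × 0.1 = 0.032.
The CYP1A2 pathway (36% of clearance) increases to 5.5× activity: 0.36 × 5.5 = 1.98.
Non-CYP routes (32%) are unchanged.
New clearance relative to baseline: 0.032 + 1.98 + 0.32 = 2.332.
New steady-state concentration = 39.6 / 2.332 = 17.0 mg/L (concentration scales inversely with clearance).

17.0 mg/L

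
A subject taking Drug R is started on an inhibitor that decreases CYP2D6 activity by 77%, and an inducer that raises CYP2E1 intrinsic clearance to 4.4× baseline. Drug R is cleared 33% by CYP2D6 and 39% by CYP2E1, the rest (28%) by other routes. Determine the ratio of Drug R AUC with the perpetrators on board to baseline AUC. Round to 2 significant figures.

0.48

CYP2D6: 0.33 × 0.23 = 0.0759
CYP2E1: 0.39 × 4.4 = 1.716
Other: 0.28 (unchanged)
Relative clearance = 0.0759 + 1.716 + 0.28 = 2.0719.
Because AUC varies inversely with clearance, the combined effect is 1 / 2.0719 = 0.48.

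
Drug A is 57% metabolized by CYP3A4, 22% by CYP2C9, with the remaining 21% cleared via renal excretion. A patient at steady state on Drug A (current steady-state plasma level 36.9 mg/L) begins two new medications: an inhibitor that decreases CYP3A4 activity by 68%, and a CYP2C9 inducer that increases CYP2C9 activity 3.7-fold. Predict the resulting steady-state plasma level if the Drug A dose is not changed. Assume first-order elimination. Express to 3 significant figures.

CYP3A4: 0.57 × 0.32 = 0.1824
CYP2C9: 0.22 × 3.7 = 0.814
Other: 0.21 (unchanged)
CL_new/CL_old = 0.1824 + 0.814 + 0.21 = 1.2064.
Steady-state plasma level ∝ 1/CL: new value = 36.9 / 1.2064 = 30.6 mg/L.

30.6 mg/L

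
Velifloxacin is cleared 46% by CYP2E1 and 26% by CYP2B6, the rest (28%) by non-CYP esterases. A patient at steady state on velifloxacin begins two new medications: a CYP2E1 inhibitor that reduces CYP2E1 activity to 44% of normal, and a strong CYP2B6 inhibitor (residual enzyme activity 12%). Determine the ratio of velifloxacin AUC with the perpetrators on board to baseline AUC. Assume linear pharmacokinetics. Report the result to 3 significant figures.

The CYP2E1 pathway (46% of clearance) drops to 0.44× activity: 0.46 × 0.44 = 0.2024.
The CYP2B6 pathway (26% of clearance) drops to 0.12× activity: 0.26 × 0.12 = 0.0312.
Non-CYP routes (28%) are unchanged.
CL_new/CL_old = 0.2024 + 0.0312 + 0.28 = 0.5136.
Net AUC ratio = 1 / 0.5136 = 1.95.

1.95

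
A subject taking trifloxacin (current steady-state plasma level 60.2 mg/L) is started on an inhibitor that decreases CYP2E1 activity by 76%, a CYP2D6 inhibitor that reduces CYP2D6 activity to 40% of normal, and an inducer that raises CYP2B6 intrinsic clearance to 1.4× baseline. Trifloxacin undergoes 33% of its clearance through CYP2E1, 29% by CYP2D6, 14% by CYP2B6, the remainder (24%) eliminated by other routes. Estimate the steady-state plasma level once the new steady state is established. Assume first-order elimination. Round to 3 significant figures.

The CYP2E1 pathway (33% of clearance) drops to 0.24× activity: 0.33 × 0.24 = 0.0792.
The CYP2D6 pathway (29% of clearance) drops to 0.4× activity: 0.29 × 0.4 = 0.116.
The CYP2B6 pathway (14% of clearance) is boosted to 1.4× activity: 0.14 × 1.4 = 0.196.
The remaining 24% of clearance is unaffected.
CL_new/CL_old = 0.0792 + 0.116 + 0.196 + 0.24 = 0.6312.
New steady-state plasma level = 60.2 / 0.6312 = 95.4 mg/L (concentration scales inversely with clearance).

95.4 mg/L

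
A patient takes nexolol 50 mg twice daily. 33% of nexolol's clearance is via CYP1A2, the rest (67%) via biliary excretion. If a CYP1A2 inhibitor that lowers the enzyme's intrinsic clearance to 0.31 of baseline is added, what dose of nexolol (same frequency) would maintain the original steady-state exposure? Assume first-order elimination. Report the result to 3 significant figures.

The CYP1A2 pathway (33% of clearance) falls to 0.31× activity: 0.33 × 0.31 = 0.1023.
The remaining 67% of clearance is unaffected.
New clearance relative to baseline: 0.1023 + 0.67 = 0.7723.
To maintain the same steady-state level, dose must scale with clearance: new dose = 50 × 0.7723 = 38.6 mg.

38.6 mg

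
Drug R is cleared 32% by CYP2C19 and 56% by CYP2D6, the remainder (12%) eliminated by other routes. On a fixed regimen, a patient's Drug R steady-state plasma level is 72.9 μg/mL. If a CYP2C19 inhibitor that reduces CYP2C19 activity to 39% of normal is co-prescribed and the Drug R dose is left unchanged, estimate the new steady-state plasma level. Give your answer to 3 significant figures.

90.6 μg/mL

The CYP2C19 pathway (32% of clearance) drops to 0.39× activity: 0.32 × 0.39 = 0.1248.
CYP2D6 (56%) and the residual 12% are unaffected.
New clearance relative to baseline: 0.1248 + 0.56 + 0.12 = 0.8048.
Steady-state plasma level ∝ 1/CL, so new value = 72.9 / 0.8048 = 90.6 μg/mL.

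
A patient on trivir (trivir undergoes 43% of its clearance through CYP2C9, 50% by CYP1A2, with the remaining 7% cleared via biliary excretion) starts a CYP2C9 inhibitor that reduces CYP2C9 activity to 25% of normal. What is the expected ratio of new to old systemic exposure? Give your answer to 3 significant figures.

1.48

The CYP2C9 pathway (43% of clearance) falls to 0.25× activity: 0.43 × 0.25 = 0.1075.
CYP1A2 (50%) and the residual 7% are unaffected.
CL_new/CL_old = 0.1075 + 0.5 + 0.07 = 0.6775.
Since systemic exposure ∝ 1/CL, the ratio is 1 / 0.6775 = 1.48.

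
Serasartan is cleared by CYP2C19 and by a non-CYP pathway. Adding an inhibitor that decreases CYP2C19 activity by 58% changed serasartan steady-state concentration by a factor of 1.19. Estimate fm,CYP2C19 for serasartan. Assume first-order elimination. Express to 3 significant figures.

0.275

CL'/CL = 1 / 1.19 = 0.8403
0.42·fm + (1 − fm) = 0.8403
fm = (0.8403 − 1) / (0.42 − 1) = 0.275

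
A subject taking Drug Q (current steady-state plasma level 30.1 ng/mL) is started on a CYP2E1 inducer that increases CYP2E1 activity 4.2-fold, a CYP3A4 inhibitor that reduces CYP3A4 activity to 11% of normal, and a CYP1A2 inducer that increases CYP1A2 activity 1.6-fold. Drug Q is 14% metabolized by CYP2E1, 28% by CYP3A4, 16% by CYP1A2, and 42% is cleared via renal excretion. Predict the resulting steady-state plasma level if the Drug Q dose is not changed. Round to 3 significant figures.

The CYP2E1 pathway (14% of clearance) increases to 4.2× activity: 0.14 × 4.2 = 0.588.
The CYP3A4 pathway (28% of clearance) falls to 0.11× activity: 0.28 × 0.11 = 0.0308.
The CYP1A2 pathway (16% of clearance) rises to 1.6× activity: 0.16 × 1.6 = 0.256.
The remaining 42% of clearance is unaffected.
New clearance relative to baseline: 0.588 + 0.0308 + 0.256 + 0.42 = 1.2948.
New steady-state plasma level = 30.1 / 1.2948 = 23.2 ng/mL (concentration scales inversely with clearance).

23.2 ng/mL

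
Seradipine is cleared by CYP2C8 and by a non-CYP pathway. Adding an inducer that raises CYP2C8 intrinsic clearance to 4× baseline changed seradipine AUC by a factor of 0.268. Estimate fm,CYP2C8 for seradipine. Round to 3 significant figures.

0.910

CL'/CL = 1 / 0.268 = 3.731
4·fm + (1 − fm) = 3.731
fm = (3.731 − 1) / (4 − 1) = 0.910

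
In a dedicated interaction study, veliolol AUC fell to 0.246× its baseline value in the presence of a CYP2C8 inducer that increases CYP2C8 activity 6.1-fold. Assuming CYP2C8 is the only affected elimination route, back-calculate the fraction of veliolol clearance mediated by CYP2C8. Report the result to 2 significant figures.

0.60

Let fm be the CYP2C8 fraction. New clearance relative to baseline = fm × 6.1 + (1 − fm).
AUC ratio = 1 / (new CL fraction), so new CL fraction = 1 / 0.246 = 4.065.
fm × 6.1 + 1 − fm = 4.065  ⇒  fm × (6.1 − 1) = 3.065  ⇒  fm = 0.60.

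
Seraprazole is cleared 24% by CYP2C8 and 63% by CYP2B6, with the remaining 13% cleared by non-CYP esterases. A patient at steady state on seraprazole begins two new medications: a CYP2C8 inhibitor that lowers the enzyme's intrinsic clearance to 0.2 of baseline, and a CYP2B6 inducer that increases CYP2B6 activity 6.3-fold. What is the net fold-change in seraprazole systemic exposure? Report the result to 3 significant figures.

The CYP2C8 pathway (24% of clearance) is reduced to 0.2× activity: 0.24 × 0.2 = 0.048.
The CYP2B6 pathway (63% of clearance) increases to 6.3× activity: 0.63 × 6.3 = 3.969.
The remaining 13% of clearance is unaffected.
New clearance relative to baseline: 0.048 + 3.969 + 0.13 = 4.147.
Because systemic exposure varies inversely with clearance, the combined effect is 1 / 4.147 = 0.241.

0.241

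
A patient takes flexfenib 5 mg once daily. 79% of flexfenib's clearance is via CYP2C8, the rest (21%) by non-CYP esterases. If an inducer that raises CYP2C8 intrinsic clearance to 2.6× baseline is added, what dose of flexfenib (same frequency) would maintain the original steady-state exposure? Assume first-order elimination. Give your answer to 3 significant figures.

CYP2C8: 0.79 × 2.6 = 2.054
Other: 0.21 (unchanged)
Relative clearance = 2.054 + 0.21 = 2.264.
Css,avg = (dose rate)/CL, so holding Css fixed requires dose ∝ CL: 5 × 2.264 = 11.3 mg.

11.3 mg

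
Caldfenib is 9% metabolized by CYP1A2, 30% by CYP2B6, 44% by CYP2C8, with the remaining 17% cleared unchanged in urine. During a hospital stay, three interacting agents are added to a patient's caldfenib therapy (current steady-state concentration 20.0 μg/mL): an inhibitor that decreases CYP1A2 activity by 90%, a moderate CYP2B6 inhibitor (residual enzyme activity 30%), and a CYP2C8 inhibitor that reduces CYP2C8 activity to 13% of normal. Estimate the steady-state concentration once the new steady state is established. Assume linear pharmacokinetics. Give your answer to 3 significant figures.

The CYP1A2 pathway (9% of clearance) drops to 0.1× activity: 0.09 × 0.1 = 0.009.
The CYP2B6 pathway (30% of clearance) is reduced to 0.3× activity: 0.3 × 0.3 = 0.09.
The CYP2C8 pathway (44% of clearance) falls to 0.13× activity: 0.44 × 0.13 = 0.0572.
Non-CYP routes (17%) are unchanged.
CL_new/CL_old = 0.009 + 0.09 + 0.0572 + 0.17 = 0.3262.
Dividing the baseline by the relative clearance: 20.0 / 0.3262 = 61.3 μg/mL.

61.3 μg/mL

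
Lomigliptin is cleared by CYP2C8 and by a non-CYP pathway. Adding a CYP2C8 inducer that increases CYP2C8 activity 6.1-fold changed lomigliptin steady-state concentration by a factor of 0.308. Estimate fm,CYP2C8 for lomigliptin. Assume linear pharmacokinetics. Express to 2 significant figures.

Let fm be the CYP2C8 fraction. New clearance relative to baseline = fm × 6.1 + (1 − fm).
Steady-state concentration ratio = 1 / (new CL fraction), so new CL fraction = 1 / 0.308 = 3.247.
fm × 6.1 + 1 − fm = 3.247  ⇒  fm × (6.1 − 1) = 2.247  ⇒  fm = 0.44.

0.44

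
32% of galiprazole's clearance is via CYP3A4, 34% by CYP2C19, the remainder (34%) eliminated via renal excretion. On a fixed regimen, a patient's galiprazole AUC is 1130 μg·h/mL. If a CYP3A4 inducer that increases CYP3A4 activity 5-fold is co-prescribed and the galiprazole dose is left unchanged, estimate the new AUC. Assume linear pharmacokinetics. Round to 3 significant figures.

496 μg·h/mL

The CYP3A4 pathway (32% of clearance) increases to 5× activity: 0.32 × 5 = 1.6.
CYP2C19 (34%) and the residual 34% are unaffected.
CL_new/CL_old = 1.6 + 0.34 + 0.34 = 2.28.
AUC ∝ 1/CL, so new value = 1130 / 2.28 = 496 μg·h/mL.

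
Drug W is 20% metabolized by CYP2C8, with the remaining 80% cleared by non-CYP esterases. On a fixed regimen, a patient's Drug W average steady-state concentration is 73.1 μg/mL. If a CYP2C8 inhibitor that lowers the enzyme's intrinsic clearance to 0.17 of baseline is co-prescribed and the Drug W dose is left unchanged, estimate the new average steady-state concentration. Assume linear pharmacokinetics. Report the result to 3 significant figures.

CYP2C8: 0.2 × 0.17 = 0.034
Other: 0.8 (unchanged)
New clearance relative to baseline: 0.034 + 0.8 = 0.834.
Average steady-state concentration ∝ 1/CL, so new value = 73.1 / 0.834 = 87.6 μg/mL.

87.6 μg/mL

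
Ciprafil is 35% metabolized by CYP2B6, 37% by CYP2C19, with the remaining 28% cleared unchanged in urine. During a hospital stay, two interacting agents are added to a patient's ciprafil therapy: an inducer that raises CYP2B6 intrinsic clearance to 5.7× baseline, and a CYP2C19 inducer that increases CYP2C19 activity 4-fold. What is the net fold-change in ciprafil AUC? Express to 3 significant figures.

The CYP2B6 pathway (35% of clearance) is boosted to 5.7× activity: 0.35 × 5.7 = 1.995.
The CYP2C19 pathway (37% of clearance) is boosted to 4× activity: 0.37 × 4 = 1.48.
The remaining 28% of clearance is unaffected.
CL_new/CL_old = 1.995 + 1.48 + 0.28 = 3.755.
AUC ∝ 1/CL: fold-change = 1 / 3.755 = 0.266.

0.266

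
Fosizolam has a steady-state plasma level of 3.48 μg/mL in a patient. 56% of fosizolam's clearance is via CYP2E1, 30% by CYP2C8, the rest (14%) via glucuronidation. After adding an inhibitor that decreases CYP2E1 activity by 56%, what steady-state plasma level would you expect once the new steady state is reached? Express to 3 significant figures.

The CYP2E1 pathway (56% of clearance) drops to 0.44× activity: 0.56 × 0.44 = 0.2464.
CYP2C8 (30%) and the residual 14% are unaffected.
New clearance relative to baseline: 0.2464 + 0.3 + 0.14 = 0.6864.
With dosing unchanged, steady-state plasma level scales as 1/CL: 3.48 / 0.6864 = 5.07 μg/mL.

5.07 μg/mL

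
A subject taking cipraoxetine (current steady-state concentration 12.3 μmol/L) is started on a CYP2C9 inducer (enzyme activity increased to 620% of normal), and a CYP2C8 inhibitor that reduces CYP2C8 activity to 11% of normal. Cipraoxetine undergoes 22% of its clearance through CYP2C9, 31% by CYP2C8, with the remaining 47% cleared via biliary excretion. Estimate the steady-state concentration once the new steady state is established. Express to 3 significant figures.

6.58 μmol/L

CYP2C9: 0.22 × 6.2 = 1.364
CYP2C8: 0.31 × 0.11 = 0.0341
Other: 0.47 (unchanged)
New clearance relative to baseline: 1.364 + 0.0341 + 0.47 = 1.8681.
New steady-state concentration = 12.3 / 1.8681 = 6.58 μmol/L (concentration scales inversely with clearance).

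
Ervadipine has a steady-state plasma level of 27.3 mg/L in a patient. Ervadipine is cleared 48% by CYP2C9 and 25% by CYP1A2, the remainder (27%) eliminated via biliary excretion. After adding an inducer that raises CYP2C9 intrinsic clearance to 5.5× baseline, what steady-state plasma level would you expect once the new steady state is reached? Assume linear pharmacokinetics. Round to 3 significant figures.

CYP2C9: 0.48 × 5.5 = 2.64
CYP1A2: 0.25 (unchanged)
Other: 0.27 (unchanged)
CL_new/CL_old = 2.64 + 0.25 + 0.27 = 3.16.
New steady-state plasma level = baseline ÷ relative clearance = 27.3 / 3.16 = 8.64 mg/L.

8.64 mg/L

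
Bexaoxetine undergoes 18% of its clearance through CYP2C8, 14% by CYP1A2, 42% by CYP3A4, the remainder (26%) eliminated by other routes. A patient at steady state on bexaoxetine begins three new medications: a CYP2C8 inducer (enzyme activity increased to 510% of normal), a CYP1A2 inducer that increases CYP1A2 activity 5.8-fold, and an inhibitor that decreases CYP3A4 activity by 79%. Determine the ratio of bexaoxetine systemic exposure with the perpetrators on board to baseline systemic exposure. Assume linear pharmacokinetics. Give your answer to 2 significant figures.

CYP2C8: 0.18 × 5.1 = 0.918
CYP1A2: 0.14 × 5.8 = 0.812
CYP3A4: 0.42 × 0.21 = 0.0882
Other: 0.26 (unchanged)
New clearance relative to baseline: 0.918 + 0.812 + 0.0882 + 0.26 = 2.0782.
Systemic exposure ∝ 1/CL: fold-change = 1 / 2.0782 = 0.48.

0.48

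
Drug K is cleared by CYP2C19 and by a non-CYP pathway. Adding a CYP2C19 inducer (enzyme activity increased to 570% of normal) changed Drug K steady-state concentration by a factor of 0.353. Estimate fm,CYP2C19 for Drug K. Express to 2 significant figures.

0.39

Let x = fm,CYP2C19. Because steady-state concentration ∝ 1/CL, relative clearance rose to 1/0.353 = 2.833.
Only the CYP2C19 route changed, so 2.833 = x·5.7 + (1 − x), giving x = 0.39.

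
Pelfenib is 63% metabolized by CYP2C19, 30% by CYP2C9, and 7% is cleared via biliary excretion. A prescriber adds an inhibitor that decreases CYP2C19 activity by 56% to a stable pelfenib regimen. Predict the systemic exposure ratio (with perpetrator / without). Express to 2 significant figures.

1.5

The CYP2C19 pathway (63% of clearance) drops to 0.44× activity: 0.63 × 0.44 = 0.2772.
CYP2C9 (30%) and the residual 7% are unaffected.
CL_new/CL_old = 0.2772 + 0.3 + 0.07 = 0.6472.
Since systemic exposure ∝ 1/CL, the ratio is 1 / 0.6472 = 1.5.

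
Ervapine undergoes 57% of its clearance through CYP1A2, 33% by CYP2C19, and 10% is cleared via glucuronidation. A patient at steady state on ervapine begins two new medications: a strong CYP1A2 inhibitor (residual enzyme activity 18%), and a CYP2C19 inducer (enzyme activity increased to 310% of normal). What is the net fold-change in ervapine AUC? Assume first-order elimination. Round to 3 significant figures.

0.816

CYP1A2: 0.57 × 0.18 = 0.1026
CYP2C19: 0.33 × 3.1 = 1.023
Other: 0.1 (unchanged)
New clearance relative to baseline: 0.1026 + 1.023 + 0.1 = 1.2256.
AUC ∝ 1/CL: fold-change = 1 / 1.2256 = 0.816.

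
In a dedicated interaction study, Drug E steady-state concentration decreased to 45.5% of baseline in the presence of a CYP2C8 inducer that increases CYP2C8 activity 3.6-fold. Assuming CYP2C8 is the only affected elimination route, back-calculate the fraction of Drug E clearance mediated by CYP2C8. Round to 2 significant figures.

0.46

CL'/CL = 1 / 0.455 = 2.198
3.6·fm + (1 − fm) = 2.198
fm = (2.198 − 1) / (3.6 − 1) = 0.46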